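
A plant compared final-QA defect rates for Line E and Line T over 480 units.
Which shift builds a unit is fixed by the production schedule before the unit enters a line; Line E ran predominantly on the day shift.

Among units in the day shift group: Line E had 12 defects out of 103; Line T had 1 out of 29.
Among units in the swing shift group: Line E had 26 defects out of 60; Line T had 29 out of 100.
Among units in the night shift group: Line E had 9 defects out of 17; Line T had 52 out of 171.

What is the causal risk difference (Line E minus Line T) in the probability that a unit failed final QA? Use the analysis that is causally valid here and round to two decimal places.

Shift differs across lines for reasons unrelated to any effect of the line itself, and it separately predicts the outcome — a classic confounder. We must compare within shift levels.
Adjusting over the population distribution of shift: 0.275·(0.117−0.034) + 0.333·(0.433−0.290) + 0.392·(0.529−0.304) = +0.159.

+0.16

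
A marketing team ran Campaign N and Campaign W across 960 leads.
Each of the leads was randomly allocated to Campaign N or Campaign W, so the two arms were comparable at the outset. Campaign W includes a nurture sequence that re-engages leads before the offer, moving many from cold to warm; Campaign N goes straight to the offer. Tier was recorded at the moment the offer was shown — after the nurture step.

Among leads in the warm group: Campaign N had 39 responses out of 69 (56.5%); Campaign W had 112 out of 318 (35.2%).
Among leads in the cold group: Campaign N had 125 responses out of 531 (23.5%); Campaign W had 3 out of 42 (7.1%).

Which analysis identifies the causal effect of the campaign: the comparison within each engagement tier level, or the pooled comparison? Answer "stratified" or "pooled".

Within every engagement tier level Campaign N has the higher rate, yet pooled Campaign W does — Simpson's reversal.
Engagement tier lies on the pathway campaign → engagement tier → outcome, so adjusting for it blocks the indirect effect. For the total causal effect of campaign, use the unadjusted pooled rates.
Pooled: Campaign N 27.3% vs Campaign W 31.9%; Campaign W is higher overall.

pooled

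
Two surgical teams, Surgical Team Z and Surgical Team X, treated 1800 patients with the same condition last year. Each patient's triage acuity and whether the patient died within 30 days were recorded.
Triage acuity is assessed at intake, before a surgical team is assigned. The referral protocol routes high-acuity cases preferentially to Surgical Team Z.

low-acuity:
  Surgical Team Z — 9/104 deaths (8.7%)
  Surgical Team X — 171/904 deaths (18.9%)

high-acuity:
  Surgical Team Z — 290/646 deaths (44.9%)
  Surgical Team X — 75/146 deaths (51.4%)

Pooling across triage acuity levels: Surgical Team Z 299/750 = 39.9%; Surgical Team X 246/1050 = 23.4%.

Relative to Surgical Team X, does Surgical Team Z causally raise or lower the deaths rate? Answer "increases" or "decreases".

decreases

The triage acuity-specific comparison favours Surgical Team Z throughout, but the pooled figures favour Surgical Team X. The question is whether to condition on triage acuity.
Triage acuity differs across surgical teams for reasons unrelated to any effect of the surgical team itself, and it separately predicts the outcome — a classic confounder. We must compare within triage acuity levels.
Within each level — low-acuity: 8.7% vs 18.9%; high-acuity: 44.9% vs 51.4% — Surgical Team Z is lower every time.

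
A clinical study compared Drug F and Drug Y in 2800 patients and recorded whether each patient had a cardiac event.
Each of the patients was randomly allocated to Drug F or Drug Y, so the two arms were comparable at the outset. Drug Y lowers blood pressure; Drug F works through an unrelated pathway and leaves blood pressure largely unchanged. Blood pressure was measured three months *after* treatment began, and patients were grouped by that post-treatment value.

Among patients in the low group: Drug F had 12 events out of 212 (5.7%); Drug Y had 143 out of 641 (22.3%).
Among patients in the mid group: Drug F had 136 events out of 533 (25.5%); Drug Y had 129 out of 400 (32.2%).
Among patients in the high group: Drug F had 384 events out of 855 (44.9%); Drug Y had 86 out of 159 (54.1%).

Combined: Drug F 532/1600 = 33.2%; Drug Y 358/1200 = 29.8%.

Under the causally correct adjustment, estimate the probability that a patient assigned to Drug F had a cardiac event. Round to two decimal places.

0.33

Within every blood pressure level Drug F has the lower rate, yet pooled Drug Y does — Simpson's reversal.
Blood pressure is recorded after the drug and is itself shifted by it — it sits on the causal path from drug to outcome. Conditioning on a mediator would strip out part of the effect we want; the pooled comparison gives the total causal effect.
So P(outcome | do(Drug F)) is just the pooled rate for Drug F: 532/1600 = 0.333.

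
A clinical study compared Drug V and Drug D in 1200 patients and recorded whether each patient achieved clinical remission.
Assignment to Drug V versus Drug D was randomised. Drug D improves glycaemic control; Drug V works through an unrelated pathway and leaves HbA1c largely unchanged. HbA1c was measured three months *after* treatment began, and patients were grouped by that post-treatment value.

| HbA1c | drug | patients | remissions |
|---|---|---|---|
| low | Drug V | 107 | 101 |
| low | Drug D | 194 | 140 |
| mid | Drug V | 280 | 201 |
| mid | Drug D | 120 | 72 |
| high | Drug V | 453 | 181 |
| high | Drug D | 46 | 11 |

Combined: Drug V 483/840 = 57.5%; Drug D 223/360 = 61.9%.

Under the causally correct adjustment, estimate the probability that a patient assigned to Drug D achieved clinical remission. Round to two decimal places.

0.62

Within every HbA1c level Drug V has the higher rate, yet pooled Drug D does — Simpson's reversal.
HbA1c is downstream of the drug. One should not condition on a consequence of treatment, so the overall rates are the right comparison.
So P(outcome | do(Drug D)) is just the pooled rate for Drug D: 223/360 = 0.619.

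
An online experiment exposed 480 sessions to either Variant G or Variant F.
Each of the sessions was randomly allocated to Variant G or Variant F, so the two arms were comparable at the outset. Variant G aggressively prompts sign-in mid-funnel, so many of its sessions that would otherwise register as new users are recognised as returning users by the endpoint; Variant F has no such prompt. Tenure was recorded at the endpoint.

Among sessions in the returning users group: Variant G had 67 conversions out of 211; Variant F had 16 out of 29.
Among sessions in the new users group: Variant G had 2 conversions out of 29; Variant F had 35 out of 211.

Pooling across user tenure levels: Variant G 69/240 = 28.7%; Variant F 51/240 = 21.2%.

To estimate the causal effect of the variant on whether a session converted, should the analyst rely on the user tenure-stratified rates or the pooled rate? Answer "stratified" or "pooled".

pooled

Because the variant influences user tenure, user tenure is a post-treatment mediator, not a confounder. Stratifying on it would bias the estimate; the causal effect is the crude pooled difference.
Pooled: Variant G 28.7% vs Variant F 21.2%; Variant G is higher overall.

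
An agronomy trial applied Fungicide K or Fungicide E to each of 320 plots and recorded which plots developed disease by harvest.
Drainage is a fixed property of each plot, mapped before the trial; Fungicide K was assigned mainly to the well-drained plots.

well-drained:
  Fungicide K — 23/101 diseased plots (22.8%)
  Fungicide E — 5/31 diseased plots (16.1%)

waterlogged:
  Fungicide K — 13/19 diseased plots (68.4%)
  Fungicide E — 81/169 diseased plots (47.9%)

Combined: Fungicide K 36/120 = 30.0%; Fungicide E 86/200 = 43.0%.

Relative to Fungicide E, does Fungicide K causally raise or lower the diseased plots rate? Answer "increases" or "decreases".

increases

Fungicide E is lower inside every field drainage stratum but Fungicide K is lower in aggregate. Whether to stratify depends on how field drainage relates to the fungicide.
Here field drainage is a common cause — it drives both which fungicide a case falls under and the outcome. The crude comparison mixes populations; the stratum-specific rates are the causally relevant ones.
Within each level — well-drained: 22.8% vs 16.1%; waterlogged: 68.4% vs 47.9% — Fungicide E is lower every time.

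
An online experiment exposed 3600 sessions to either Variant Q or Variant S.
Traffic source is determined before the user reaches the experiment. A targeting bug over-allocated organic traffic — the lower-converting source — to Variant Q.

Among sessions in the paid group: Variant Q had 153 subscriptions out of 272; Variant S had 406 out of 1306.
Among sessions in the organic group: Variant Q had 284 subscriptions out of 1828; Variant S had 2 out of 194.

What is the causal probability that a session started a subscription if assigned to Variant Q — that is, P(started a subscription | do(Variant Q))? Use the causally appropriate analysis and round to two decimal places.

Within every traffic source level Variant Q has the higher rate, yet pooled Variant S does — Simpson's reversal.
Here traffic source is a common cause — it drives both which variant a case falls under and the outcome. The crude comparison mixes populations; the stratum-specific rates are the causally relevant ones.
Standardising Variant Q to the population traffic source mix: 0.438·153/272 + 0.562·284/1828 = 0.334.

0.33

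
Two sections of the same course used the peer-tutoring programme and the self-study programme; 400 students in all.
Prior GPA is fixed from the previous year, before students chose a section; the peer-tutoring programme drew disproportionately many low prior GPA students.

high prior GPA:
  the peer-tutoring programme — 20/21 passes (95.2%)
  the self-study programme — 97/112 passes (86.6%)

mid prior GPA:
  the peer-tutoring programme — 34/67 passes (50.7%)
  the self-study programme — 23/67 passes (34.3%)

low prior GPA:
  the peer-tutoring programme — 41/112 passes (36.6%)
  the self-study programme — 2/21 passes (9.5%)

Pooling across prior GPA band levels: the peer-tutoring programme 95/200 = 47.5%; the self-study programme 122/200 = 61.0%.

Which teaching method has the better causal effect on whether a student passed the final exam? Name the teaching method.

the peer-tutoring programme is higher inside every prior GPA band stratum but the self-study programme is higher in aggregate. Whether to stratify depends on how prior GPA band relates to the teaching method.
Prior GPA band is set before the teaching method has any effect — it is not caused by the teaching method — and it independently drives the outcome. That makes it a confounder, so the causal comparison is within prior GPA band levels.
Within each level — high prior GPA: 95.2% vs 86.6%; mid prior GPA: 50.7% vs 34.3%; low prior GPA: 36.6% vs 9.5% — the peer-tutoring programme is higher every time.

the peer-tutoring programme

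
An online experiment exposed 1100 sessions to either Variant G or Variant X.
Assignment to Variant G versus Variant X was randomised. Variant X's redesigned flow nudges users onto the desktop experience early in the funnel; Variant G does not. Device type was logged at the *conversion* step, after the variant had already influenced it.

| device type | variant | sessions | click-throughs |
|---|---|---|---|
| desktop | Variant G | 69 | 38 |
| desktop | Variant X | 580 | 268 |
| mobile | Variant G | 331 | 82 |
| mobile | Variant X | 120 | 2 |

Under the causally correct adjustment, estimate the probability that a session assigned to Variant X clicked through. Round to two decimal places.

0.39

Stratifying would compare variants among sessions the variants themselves sorted into device type groups — a form of selection on an intermediate. The unconditioned pooled rates give the total causal effect.
So P(outcome | do(Variant X)) is just the pooled rate for Variant X: 270/700 = 0.386.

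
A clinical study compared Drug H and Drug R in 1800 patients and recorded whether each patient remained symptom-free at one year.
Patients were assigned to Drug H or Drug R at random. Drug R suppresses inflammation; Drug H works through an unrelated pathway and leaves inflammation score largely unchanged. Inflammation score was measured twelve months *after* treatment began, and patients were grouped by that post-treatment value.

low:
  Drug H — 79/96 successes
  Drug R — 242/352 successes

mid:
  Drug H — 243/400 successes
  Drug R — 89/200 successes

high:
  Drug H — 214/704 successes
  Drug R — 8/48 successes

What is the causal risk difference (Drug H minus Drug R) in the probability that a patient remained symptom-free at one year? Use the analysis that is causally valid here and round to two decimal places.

Because the drug influences inflammation score, inflammation score is a post-treatment mediator, not a confounder. Stratifying on it would bias the estimate; the causal effect is the crude pooled difference.
The causal difference is the pooled difference: 0.447 − 0.565 = -0.118.

-0.12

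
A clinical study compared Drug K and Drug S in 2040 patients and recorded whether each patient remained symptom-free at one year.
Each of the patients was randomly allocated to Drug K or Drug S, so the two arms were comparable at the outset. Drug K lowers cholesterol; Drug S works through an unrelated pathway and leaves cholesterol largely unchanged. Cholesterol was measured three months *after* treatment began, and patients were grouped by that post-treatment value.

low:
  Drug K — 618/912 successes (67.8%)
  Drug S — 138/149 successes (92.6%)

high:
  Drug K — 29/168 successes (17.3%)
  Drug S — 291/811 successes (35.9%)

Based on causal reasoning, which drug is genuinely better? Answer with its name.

Drug S is higher inside every cholesterol stratum but Drug K is higher in aggregate. Whether to stratify depends on how cholesterol relates to the drug.
Cholesterol is recorded after the drug and is itself shifted by it — it sits on the causal path from drug to outcome. Conditioning on a mediator would strip out part of the effect we want; the pooled comparison gives the total causal effect.
Pooled: Drug K 59.9% vs Drug S 44.7%; Drug K is higher overall.

Drug K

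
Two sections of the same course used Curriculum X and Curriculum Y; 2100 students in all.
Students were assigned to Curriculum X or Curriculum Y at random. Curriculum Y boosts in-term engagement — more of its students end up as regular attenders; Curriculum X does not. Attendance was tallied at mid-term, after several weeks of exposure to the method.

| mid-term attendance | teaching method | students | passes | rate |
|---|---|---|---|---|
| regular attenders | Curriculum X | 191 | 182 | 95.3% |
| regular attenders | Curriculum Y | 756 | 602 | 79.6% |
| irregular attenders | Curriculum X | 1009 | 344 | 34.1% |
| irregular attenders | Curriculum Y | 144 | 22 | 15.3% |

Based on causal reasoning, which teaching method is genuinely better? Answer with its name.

Curriculum Y

Stratifying would compare teaching methods among students the teaching methods themselves sorted into mid-term attendance groups — a form of selection on an intermediate. The unconditioned pooled rates give the total causal effect.
Pooled: Curriculum X 43.8% vs Curriculum Y 69.3%; Curriculum Y is higher overall.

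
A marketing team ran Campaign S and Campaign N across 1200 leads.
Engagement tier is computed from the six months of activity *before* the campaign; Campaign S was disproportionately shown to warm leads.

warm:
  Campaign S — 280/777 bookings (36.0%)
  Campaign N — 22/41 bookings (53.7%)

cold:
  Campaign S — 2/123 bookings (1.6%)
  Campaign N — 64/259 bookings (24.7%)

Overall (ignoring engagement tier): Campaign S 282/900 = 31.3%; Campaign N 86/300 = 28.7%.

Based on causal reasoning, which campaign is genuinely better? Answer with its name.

The stratified and pooled comparisons disagree (Campaign N wins within each engagement tier; Campaign S wins overall), so the answer turns on the causal role of engagement tier.
Since engagement tier is a pre-existing factor (not a product of the campaign) and it affects the outcome on its own, it is a confounder. The stratified rates, not the pooled rate, identify the causal effect.
Within each level — warm: 36.0% vs 53.7%; cold: 1.6% vs 24.7% — Campaign N is higher every time.

Campaign N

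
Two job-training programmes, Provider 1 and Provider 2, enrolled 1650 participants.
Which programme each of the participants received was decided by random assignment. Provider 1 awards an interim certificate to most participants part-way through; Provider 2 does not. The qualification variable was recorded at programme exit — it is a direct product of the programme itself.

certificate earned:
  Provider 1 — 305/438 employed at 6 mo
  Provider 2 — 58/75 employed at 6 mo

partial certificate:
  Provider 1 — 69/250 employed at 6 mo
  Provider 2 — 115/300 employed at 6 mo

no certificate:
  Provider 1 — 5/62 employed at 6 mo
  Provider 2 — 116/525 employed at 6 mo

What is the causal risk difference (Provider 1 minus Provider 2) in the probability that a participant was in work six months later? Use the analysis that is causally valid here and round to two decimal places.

+0.18

The stratified and pooled comparisons disagree (Provider 2 wins within each qualification attained during the programme; Provider 1 wins overall), so the answer turns on the causal role of qualification attained during the programme.
The distribution of qualification attained during the programme is itself part of what the programme does — it is an intermediate outcome. Holding it fixed would remove that part of the effect; the total effect is the pooled difference.
The causal difference is the pooled difference: 0.505 − 0.321 = +0.184.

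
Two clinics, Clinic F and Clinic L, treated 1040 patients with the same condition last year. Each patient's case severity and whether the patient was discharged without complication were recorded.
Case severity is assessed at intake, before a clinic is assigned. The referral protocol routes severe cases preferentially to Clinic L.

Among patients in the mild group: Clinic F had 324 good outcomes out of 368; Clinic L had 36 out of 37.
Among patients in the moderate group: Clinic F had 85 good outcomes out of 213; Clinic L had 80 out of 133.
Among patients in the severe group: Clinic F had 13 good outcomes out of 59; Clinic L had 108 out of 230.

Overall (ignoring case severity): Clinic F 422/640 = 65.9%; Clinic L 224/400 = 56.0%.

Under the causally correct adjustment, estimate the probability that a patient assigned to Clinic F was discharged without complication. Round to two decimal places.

Since case severity is a pre-existing factor (not a product of the clinic) and it affects the outcome on its own, it is a confounder. The stratified rates, not the pooled rate, identify the causal effect.
Standardising Clinic F to the population case severity mix: 0.389·324/368 + 0.333·85/213 + 0.278·13/59 = 0.537.

0.54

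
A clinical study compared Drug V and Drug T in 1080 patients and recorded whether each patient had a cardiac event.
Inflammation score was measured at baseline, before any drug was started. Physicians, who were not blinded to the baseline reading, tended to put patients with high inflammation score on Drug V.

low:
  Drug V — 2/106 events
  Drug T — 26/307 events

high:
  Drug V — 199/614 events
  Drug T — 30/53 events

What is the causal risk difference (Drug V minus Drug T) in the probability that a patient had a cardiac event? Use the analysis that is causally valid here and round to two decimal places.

The inflammation score-specific comparison favours Drug V throughout, but the pooled figures favour Drug T. The question is whether to condition on inflammation score.
The imbalance in inflammation score arose from how patients were allocated, not from anything the drug did; and inflammation score independently affects the outcome. The pooled gap is confounded — condition on inflammation score.
Adjusting over the population distribution of inflammation score: 0.382·(0.019−0.085) + 0.618·(0.324−0.566) = -0.175.

-0.17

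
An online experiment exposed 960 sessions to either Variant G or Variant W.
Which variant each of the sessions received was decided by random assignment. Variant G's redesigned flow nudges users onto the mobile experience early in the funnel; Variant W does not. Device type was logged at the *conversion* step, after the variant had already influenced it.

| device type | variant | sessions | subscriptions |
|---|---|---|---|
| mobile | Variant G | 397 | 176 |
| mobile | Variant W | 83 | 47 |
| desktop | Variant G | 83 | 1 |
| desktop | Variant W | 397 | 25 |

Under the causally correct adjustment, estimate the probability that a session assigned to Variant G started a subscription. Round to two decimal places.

0.37

Device type here is a post-treatment variable shaped by the variant; conditioning on it would introduce bias rather than remove it. The overall comparison is the causal one.
So P(outcome | do(Variant G)) is just the pooled rate for Variant G: 177/480 = 0.369.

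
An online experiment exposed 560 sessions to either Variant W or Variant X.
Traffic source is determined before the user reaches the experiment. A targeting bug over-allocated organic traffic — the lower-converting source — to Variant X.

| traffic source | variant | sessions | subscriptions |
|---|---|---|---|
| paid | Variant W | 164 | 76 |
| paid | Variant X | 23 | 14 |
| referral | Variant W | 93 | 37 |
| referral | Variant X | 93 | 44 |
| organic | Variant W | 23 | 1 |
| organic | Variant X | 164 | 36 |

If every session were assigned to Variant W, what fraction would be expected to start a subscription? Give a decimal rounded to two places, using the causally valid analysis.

0.30

Variant X is higher inside every traffic source stratum but Variant W is higher in aggregate. Whether to stratify depends on how traffic source relates to the variant.
Traffic source differs across variants for reasons unrelated to any effect of the variant itself, and it separately predicts the outcome — a classic confounder. We must compare within traffic source levels.
Standardising Variant W to the population traffic source mix: 0.334·76/164 + 0.332·37/93 + 0.334·1/23 = 0.301.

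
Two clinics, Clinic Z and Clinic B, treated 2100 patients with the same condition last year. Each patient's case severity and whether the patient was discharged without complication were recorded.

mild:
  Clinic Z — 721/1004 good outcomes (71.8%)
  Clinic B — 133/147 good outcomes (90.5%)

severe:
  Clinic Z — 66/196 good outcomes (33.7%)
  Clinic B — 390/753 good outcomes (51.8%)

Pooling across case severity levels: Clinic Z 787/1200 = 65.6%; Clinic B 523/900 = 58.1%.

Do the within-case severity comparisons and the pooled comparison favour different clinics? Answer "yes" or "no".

Within each case severity level (mild 71.8% vs 90.5%; severe 33.7% vs 51.8%), Clinic B has the higher rate every time. Pooled: 65.6% vs 58.1% — Clinic Z has the higher rate overall. The two comparisons disagree.

yes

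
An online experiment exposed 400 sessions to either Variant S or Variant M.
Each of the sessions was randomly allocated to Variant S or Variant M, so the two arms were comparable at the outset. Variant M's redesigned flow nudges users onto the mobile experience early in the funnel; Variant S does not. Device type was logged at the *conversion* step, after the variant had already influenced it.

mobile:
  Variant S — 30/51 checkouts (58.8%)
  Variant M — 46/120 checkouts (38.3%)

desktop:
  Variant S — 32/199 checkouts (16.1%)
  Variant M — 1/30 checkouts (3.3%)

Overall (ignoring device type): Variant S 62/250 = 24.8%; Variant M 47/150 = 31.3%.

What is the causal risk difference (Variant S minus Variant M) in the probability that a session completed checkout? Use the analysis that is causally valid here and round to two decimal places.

The stratified and pooled comparisons disagree (Variant S wins within each device type; Variant M wins overall), so the answer turns on the causal role of device type.
Device type is recorded after the variant and is itself shifted by it — it sits on the causal path from variant to outcome. Conditioning on a mediator would strip out part of the effect we want; the pooled comparison gives the total causal effect.
The causal difference is the pooled difference: 0.248 − 0.313 = -0.065.

-0.07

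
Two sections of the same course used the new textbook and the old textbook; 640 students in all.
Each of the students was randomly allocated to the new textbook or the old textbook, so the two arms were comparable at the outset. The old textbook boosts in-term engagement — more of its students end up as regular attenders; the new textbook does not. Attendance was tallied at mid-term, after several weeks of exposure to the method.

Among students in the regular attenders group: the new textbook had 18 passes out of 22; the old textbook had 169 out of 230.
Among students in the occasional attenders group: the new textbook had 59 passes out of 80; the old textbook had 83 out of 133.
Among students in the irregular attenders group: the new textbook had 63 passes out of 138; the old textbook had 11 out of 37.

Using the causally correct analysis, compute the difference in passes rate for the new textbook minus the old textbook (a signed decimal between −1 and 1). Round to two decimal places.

Mid-term attendance is downstream of the teaching method. One should not condition on a consequence of treatment, so the overall rates are the right comparison.
The causal difference is the pooled difference: 0.583 − 0.657 = -0.074.

-0.07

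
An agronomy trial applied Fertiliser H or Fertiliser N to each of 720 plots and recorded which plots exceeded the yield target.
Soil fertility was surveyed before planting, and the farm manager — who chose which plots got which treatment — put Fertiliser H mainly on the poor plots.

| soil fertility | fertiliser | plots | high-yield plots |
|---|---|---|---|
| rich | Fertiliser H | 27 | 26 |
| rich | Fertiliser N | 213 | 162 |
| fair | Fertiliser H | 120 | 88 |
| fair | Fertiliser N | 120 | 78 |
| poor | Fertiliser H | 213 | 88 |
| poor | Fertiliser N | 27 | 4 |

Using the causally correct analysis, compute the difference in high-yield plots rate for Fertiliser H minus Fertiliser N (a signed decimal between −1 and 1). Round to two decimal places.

The stratified and pooled comparisons disagree (Fertiliser H wins within each soil fertility; Fertiliser N wins overall), so the answer turns on the causal role of soil fertility.
Soil fertility differs across fertilisers for reasons unrelated to any effect of the fertiliser itself, and it separately predicts the outcome — a classic confounder. We must compare within soil fertility levels.
Adjusting over the population distribution of soil fertility: 0.333·(0.963−0.761) + 0.333·(0.733−0.650) + 0.333·(0.413−0.148) = +0.184.

+0.18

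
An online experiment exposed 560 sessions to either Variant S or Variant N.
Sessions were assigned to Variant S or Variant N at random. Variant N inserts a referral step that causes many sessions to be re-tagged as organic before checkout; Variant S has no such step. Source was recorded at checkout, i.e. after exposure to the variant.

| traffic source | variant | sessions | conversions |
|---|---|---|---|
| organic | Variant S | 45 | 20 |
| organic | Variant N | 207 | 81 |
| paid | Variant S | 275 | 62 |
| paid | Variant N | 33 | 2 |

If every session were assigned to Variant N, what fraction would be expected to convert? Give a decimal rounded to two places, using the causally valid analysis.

Because the variant influences traffic source, traffic source is a post-treatment mediator, not a confounder. Stratifying on it would bias the estimate; the causal effect is the crude pooled difference.
So P(outcome | do(Variant N)) is just the pooled rate for Variant N: 83/240 = 0.346.

0.35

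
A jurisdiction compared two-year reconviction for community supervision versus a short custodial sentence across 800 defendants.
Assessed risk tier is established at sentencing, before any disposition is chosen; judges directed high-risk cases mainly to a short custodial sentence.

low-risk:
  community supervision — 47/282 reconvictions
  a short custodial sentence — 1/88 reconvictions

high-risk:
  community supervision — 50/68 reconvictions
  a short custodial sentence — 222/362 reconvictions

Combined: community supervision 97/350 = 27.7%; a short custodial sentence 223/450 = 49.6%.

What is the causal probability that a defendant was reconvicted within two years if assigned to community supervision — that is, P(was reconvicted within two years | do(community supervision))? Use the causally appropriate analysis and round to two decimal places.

The assessed risk tier-specific comparison favours a short custodial sentence throughout, but the pooled figures favour community supervision. The question is whether to condition on assessed risk tier.
Here assessed risk tier is a common cause — it drives both which disposition a case falls under and the outcome. The crude comparison mixes populations; the stratum-specific rates are the causally relevant ones.
Standardising community supervision to the population assessed risk tier mix: 0.463·47/282 + 0.537·50/68 = 0.472.

0.47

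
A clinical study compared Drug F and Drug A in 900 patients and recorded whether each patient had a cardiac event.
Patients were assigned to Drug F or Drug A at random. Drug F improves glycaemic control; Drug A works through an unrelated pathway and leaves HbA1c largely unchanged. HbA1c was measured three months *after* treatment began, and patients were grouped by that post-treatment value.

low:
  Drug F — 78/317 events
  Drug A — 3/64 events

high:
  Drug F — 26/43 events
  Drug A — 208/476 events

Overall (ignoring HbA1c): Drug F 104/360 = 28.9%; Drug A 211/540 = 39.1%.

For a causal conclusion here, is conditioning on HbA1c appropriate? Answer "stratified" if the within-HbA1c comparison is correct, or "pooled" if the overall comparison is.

The stratified and pooled comparisons disagree (Drug A wins within each HbA1c; Drug F wins overall), so the answer turns on the causal role of HbA1c.
Stratifying would compare drugs among patients the drugs themselves sorted into HbA1c groups — a form of selection on an intermediate. The unconditioned pooled rates give the total causal effect.
Pooled: Drug F 28.9% vs Drug A 39.1%; Drug F is lower overall.

pooled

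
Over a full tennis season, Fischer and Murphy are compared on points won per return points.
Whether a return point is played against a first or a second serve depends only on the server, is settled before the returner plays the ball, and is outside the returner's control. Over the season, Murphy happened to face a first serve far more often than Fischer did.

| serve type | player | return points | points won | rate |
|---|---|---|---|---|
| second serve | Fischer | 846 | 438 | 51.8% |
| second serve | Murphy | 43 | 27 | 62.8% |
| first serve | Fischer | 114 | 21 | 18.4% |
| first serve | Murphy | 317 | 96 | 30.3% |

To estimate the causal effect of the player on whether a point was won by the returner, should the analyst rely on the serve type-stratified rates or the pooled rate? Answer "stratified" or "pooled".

Since serve type is a pre-existing factor (not a product of the player) and it affects the outcome on its own, it is a confounder. The stratified rates, not the pooled rate, identify the causal effect.
Within each level — second serve: 51.8% vs 62.8%; first serve: 18.4% vs 30.3% — Murphy is higher every time.

stratified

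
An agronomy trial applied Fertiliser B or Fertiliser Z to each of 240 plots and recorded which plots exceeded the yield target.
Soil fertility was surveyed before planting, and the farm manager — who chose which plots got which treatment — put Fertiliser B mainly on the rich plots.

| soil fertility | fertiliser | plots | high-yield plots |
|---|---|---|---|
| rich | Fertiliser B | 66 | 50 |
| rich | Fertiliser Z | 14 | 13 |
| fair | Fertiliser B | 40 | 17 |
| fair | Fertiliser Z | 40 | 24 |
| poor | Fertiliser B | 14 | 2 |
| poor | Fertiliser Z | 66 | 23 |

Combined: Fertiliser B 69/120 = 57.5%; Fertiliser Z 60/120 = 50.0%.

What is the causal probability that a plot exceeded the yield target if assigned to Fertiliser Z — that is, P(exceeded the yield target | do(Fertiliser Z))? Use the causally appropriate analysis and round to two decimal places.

0.63

The soil fertility-specific comparison favours Fertiliser Z throughout, but the pooled figures favour Fertiliser B. The question is whether to condition on soil fertility.
Since soil fertility is a pre-existing factor (not a product of the fertiliser) and it affects the outcome on its own, it is a confounder. The stratified rates, not the pooled rate, identify the causal effect.
Standardising Fertiliser Z to the population soil fertility mix: 0.333·13/14 + 0.333·24/40 + 0.333·23/66 = 0.626.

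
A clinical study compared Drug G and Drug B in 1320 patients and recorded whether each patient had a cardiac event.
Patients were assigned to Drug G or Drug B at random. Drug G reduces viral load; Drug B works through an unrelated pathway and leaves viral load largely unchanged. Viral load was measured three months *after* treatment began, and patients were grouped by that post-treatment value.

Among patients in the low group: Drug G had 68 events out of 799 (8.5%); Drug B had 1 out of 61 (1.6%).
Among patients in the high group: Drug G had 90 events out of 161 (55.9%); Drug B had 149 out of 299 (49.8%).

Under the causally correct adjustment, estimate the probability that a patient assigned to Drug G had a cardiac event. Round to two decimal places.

0.16

Drug B is lower inside every viral load stratum but Drug G is lower in aggregate. Whether to stratify depends on how viral load relates to the drug.
Viral load is recorded after the drug and is itself shifted by it — it sits on the causal path from drug to outcome. Conditioning on a mediator would strip out part of the effect we want; the pooled comparison gives the total causal effect.
So P(outcome | do(Drug G)) is just the pooled rate for Drug G: 158/960 = 0.165.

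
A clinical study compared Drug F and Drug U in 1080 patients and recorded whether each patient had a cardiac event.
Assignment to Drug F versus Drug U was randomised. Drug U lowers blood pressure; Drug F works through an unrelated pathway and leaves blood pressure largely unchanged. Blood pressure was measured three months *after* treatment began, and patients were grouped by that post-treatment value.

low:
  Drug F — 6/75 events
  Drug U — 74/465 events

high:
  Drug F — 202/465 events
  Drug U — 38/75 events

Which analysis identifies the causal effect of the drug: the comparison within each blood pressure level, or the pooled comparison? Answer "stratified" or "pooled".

Blood pressure is downstream of the drug. One should not condition on a consequence of treatment, so the overall rates are the right comparison.
Pooled: Drug F 38.5% vs Drug U 20.7%; Drug U is lower overall.

pooled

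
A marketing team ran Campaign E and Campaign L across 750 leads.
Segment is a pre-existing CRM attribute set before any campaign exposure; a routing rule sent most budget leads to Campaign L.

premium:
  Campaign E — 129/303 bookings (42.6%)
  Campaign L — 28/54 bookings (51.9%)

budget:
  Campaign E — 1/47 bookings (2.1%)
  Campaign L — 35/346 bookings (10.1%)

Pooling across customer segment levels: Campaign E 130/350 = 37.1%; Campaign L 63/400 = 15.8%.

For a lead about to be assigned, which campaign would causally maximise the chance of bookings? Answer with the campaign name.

Nothing the campaign does changes customer segment; the imbalance is an allocation artefact. With customer segment also predicting the outcome, the pooled figure is confounded, and the within-stratum comparison is the causal one.
Within each level — premium: 42.6% vs 51.9%; budget: 2.1% vs 10.1% — Campaign L is higher every time.

Campaign L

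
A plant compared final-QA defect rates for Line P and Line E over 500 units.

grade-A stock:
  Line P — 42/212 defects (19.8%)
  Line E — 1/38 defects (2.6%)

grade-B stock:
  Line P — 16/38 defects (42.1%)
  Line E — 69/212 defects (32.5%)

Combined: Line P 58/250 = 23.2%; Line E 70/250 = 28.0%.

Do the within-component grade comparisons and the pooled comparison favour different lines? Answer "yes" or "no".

yes

Within each component grade level (grade-A stock 19.8% vs 2.6%; grade-B stock 42.1% vs 32.5%), Line E has the lower rate every time. Pooled: 23.2% vs 28.0% — Line P has the lower rate overall. The two comparisons disagree.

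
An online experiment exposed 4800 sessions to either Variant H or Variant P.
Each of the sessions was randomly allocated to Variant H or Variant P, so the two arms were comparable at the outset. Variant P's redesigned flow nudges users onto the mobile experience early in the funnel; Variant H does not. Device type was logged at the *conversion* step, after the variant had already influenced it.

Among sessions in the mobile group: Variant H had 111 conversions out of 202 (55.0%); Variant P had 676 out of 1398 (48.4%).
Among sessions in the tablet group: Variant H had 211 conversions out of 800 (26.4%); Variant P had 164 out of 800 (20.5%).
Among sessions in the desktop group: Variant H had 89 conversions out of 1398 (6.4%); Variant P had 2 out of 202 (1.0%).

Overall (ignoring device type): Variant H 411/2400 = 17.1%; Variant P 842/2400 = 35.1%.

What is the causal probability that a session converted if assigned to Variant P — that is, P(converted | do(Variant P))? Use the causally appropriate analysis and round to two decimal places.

0.35

The device type-specific comparison favours Variant H throughout, but the pooled figures favour Variant P. The question is whether to condition on device type.
Because the variant influences device type, device type is a post-treatment mediator, not a confounder. Stratifying on it would bias the estimate; the causal effect is the crude pooled difference.
So P(outcome | do(Variant P)) is just the pooled rate for Variant P: 842/2400 = 0.351.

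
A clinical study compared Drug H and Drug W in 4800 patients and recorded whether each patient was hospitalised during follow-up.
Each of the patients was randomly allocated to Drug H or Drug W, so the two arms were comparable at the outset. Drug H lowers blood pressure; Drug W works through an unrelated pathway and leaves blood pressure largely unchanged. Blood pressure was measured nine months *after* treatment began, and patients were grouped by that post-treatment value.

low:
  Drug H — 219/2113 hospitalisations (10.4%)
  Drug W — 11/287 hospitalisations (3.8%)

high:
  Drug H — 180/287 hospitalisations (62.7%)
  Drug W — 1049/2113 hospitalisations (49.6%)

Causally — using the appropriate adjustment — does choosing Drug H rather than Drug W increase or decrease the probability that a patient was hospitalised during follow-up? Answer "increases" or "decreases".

Because the drug influences blood pressure, blood pressure is a post-treatment mediator, not a confounder. Stratifying on it would bias the estimate; the causal effect is the crude pooled difference.
Pooled: Drug H 16.6% vs Drug W 44.2%; Drug H is lower overall.

decreases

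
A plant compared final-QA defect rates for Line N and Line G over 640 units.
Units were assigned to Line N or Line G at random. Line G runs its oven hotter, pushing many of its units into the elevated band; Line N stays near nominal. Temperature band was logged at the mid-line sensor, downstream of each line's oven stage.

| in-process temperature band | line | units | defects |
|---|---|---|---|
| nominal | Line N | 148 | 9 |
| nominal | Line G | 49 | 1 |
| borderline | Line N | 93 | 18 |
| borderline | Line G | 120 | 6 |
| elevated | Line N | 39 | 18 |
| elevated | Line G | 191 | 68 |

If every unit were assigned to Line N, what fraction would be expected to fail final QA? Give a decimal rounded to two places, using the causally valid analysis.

The distribution of in-process temperature band is itself part of what the line does — it is an intermediate outcome. Holding it fixed would remove that part of the effect; the total effect is the pooled difference.
So P(outcome | do(Line N)) is just the pooled rate for Line N: 45/280 = 0.161.

0.16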